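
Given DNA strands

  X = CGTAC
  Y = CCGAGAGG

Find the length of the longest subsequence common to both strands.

3

Taking C at X[1]=Y[2]; then G at X[2]=Y[5]; then A at X[4]=Y[6] gives a common subsequence of length 3. Since dp[5][8] = 3, nothing longer is possible.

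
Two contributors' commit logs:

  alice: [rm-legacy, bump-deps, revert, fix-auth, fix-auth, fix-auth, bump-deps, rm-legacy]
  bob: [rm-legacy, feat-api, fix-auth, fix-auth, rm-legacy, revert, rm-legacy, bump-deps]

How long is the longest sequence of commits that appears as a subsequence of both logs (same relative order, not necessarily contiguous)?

Pick rm-legacy at alice[1]=bob[1], then fix-auth at alice[4]=bob[3], then fix-auth at alice[5]=bob[4], then bump-deps at alice[7]=bob[8]; all 4 commits appear in both, in order. dp[8][8] = 4 confirms this is the maximum.

4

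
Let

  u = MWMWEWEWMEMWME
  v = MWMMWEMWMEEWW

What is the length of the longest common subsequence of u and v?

9

Taking M [1,1] → W [2,2] → M [3,4] → W [4,5] → E [5,6] → W [6,8] → E [7,11] → W [8,12] → W [12,13] gives a common subsequence of length 9. The LCS DP gives dp[14][13] = 9, so this is optimal.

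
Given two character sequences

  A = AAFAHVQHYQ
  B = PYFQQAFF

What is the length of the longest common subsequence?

Let dp[i][j] be the LCS length of the first i characters of A and the first j characters of B. dp[i][j] = dp[i-1][j-1]+1 when the i-th and j-th characters match, else max(dp[i-1][j], dp[i][j-1]).
    ·  P  Y  F  Q  Q  A  F  F
 ·  0  0  0  0  0  0  0  0  0
 A  0  0  0  0  0  0  1  1  1
 A  0  0  0  0  0  0  1  1  1
 F  0  0  0  1  1  1  1  2  2
 A  0  0  0  1  1  1  2  2  2
 H  0  0  0  1  1  1  2  2  2
 V  0  0  0  1  1  1  2  2  2
 Q  0  0  0  1  2  2  2  2  2
 H  0  0  0  1  2  2  2  2  2
 Y  0  0  1  1  2  2  2  2  2
 Q  0  0  1  1  2  3  3  3  3
dp[10][8] = 3. One LCS (by backtracking along matches): FQQ.

3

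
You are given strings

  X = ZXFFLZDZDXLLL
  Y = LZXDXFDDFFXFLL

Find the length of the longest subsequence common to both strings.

8

Taking Z [1,2]; then X [2,5]; then F [4,6]; then D [7,7]; then D [9,8]; then X [10,11]; then L [12,13]; then L [13,14] gives a common subsequence of length 8. dp[13][14] = 8 confirms this is the maximum.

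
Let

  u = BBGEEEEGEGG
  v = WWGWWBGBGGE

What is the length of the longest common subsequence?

Let dp[i][j] be the LCS length of the first i characters of u and the first j characters of v. dp[i][j] = dp[i-1][j-1]+1 when the i-th and j-th characters match, else max(dp[i-1][j], dp[i][j-1]).
    ·  W  W  G  W  W  B  G  B  G  G  E
 ·  0  0  0  0  0  0  0  0  0  0  0  0
 B  0  0  0  0  0  0  1  1  1  1  1  1
 B  0  0  0  0  0  0  1  1  2  2  2  2
 G  0  0  0  1  1  1  1  2  2  3  3  3
 E  0  0  0  1  1  1  1  2  2  3  3  4
 E  0  0  0  1  1  1  1  2  2  3  3  4
 E  0  0  0  1  1  1  1  2  2  3  3  4
 E  0  0  0  1  1  1  1  2  2  3  3  4
 G  0  0  0  1  1  1  1  2  2  3  4  4
 E  0  0  0  1  1  1  1  2  2  3  4  5
 G  0  0  0  1  1  1  1  2  2  3  4  5
 G  0  0  0  1  1  1  1  2  2  3  4  5
dp[11][11] = 5. One LCS (by backtracking along matches): BBGGE.

5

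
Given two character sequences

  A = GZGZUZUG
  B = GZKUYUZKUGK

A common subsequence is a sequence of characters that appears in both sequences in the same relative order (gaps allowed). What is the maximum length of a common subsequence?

6

Taking G (A #1, B #1); then Z (A #2, B #2); then U (A #5, B #6); then Z (A #6, B #7); then U (A #7, B #9); then G (A #8, B #10) gives a common subsequence of length 6, and the DP table's final entry dp[8][11] is also 6, so no common subsequence is longer.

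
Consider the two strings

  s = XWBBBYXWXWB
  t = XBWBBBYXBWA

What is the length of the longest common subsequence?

One common subsequence of length 8: X at s[1]=t[1], W at s[2]=t[3], B at s[3]=t[4], B at s[4]=t[5], B at s[5]=t[6], Y at s[6]=t[7], X at s[7]=t[8], W at s[8]=t[10]. dp[11][11] = 8 confirms this is the maximum.

8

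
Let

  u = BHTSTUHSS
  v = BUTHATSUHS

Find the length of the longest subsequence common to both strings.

7

Taking B at u[1]=v[1]; then H at u[2]=v[4]; then T at u[3]=v[6]; then S at u[4]=v[7]; then U at u[6]=v[8]; then H at u[7]=v[9]; then S at u[9]=v[10] gives a common subsequence of length 7. dp[9][10] = 7 confirms this is the maximum.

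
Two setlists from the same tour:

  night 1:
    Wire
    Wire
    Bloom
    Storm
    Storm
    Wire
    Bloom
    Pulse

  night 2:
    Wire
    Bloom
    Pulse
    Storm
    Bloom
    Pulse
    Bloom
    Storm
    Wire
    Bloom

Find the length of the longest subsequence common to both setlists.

Match Wire [2,1], Bloom [3,2], Storm [4,4], Storm [5,8], Wire [6,9], Bloom [7,10] — 6 songs in the same relative order in both. Since dp[8][10] = 6, nothing longer is possible.

6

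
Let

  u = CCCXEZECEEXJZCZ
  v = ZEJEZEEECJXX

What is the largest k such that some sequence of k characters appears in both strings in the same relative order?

6

Pick E [5,4] → Z [6,5] → E [7,6] → E [9,7] → E [10,8] → X [11,12]; all 6 characters appear in both, in order. dp[15][12] = 6 confirms this is the maximum.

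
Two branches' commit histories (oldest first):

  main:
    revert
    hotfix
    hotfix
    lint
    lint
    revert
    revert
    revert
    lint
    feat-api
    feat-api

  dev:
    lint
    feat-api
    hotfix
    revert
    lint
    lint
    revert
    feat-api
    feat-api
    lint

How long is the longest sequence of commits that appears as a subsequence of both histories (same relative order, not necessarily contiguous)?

Match revert (main #1, dev #4) → lint (main #4, dev #5) → lint (main #5, dev #6) → revert (main #8, dev #7) → feat-api (main #10, dev #8) → feat-api (main #11, dev #9) — 6 commits in the same relative order in both. The LCS DP gives dp[11][10] = 6, so this is optimal.

6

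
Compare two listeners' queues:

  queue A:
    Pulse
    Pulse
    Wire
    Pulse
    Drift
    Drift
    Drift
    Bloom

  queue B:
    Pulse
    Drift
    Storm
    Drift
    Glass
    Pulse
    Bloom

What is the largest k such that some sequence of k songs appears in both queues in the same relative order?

4

One common subsequence of length 4: Pulse [4,1]; then Drift [5,2]; then Drift [6,4]; then Bloom [8,7]. Since dp[8][7] = 4, nothing longer is possible.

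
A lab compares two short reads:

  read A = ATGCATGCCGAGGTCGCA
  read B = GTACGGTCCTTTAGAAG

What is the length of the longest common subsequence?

Taking T at read A[2]=read B[2] → A at read A[5]=read B[3] → C at read A[9]=read B[4] → G at read A[12]=read B[5] → G at read A[13]=read B[6] → T at read A[14]=read B[7] → C at read A[15]=read B[9] → G at read A[16]=read B[14] → A at read A[18]=read B[16] gives a common subsequence of length 9. dp[18][17] = 9 confirms this is the maximum.

9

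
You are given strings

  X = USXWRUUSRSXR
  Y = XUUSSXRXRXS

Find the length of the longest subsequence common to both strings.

Let dp[i][j] be the LCS length of the first i characters of X and the first j characters of Y. dp[i][j] = dp[i-1][j-1]+1 when the i-th and j-th characters match, else max(dp[i-1][j], dp[i][j-1]).
    ·  X  U  U  S  S  X  R  X  R  X  S
 ·  0  0  0  0  0  0  0  0  0  0  0  0
 U  0  0  1  1  1  1  1  1  1  1  1  1
 S  0  0  1  1  2  2  2  2  2  2  2  2
 X  0  1  1  1  2  2  3  3  3  3  3  3
 W  0  1  1  1  2  2  3  3  3  3  3  3
 R  0  1  1  1  2  2  3  4  4  4  4  4
 U  0  1  2  2  2  2  3  4  4  4  4  4
 U  0  1  2  3  3  3  3  4  4  4  4  4
 S  0  1  2  3  4  4  4  4  4  4  4  5
 R  0  1  2  3  4  4  4  5  5  5  5  5
 S  0  1  2  3  4  5  5  5  5  5  5  6
 X  0  1  2  3  4  5  6  6  6  6  6  6
 R  0  1  2  3  4  5  6  7  7  7  7  7
dp[12][11] = 7. One LCS (by backtracking along matches): XUUSRXR.

7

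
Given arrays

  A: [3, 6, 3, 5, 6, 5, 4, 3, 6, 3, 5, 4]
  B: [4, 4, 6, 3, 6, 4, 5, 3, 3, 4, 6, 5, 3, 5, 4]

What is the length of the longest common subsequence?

9

Pick 6 [2,3]; then 3 [3,4]; then 6 [5,5]; then 5 [6,7]; then 4 [7,10]; then 6 [9,11]; then 3 [10,13]; then 5 [11,14]; then 4 [12,15]; all 9 values appear in both, in order. dp[12][15] = 9 confirms this is the maximum.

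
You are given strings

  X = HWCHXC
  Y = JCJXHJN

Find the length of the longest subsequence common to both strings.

Pick C [3,2], then H [4,5]; all 2 characters appear in both, in order, and the DP table's final entry dp[6][7] is also 2, so no common subsequence is longer.

2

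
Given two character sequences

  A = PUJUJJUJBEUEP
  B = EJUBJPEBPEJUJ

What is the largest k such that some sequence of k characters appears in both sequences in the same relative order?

Pick J (A #3, B #2), U (A #4, B #3), J (A #5, B #5), J (A #6, B #11), U (A #7, B #12), J (A #8, B #13); all 6 characters appear in both, in order. The LCS DP gives dp[13][13] = 6, so this is optimal.

6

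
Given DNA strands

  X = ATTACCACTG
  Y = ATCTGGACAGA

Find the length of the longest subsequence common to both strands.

7

Taking A [1,1], T [2,2], T [3,4], A [4,7], C [6,8], A [7,9], G [10,10] gives a common subsequence of length 7. Since dp[10][11] = 7, nothing longer is possible.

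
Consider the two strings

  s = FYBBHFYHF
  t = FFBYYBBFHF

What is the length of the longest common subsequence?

7

Match F at s[1]=t[2], Y at s[2]=t[5], B at s[3]=t[6], B at s[4]=t[7], F at s[6]=t[8], H at s[8]=t[9], F at s[9]=t[10] — 7 characters in the same relative order in both, and the DP table's final entry dp[9][10] is also 7, so no common subsequence is longer.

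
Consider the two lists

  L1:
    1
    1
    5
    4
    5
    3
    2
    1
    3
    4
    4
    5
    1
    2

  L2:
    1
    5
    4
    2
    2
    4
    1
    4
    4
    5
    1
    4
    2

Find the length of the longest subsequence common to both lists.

Pick 1 at L1[2]=L2[1]; then 5 at L1[3]=L2[2]; then 4 at L1[4]=L2[3]; then 2 at L1[7]=L2[5]; then 1 at L1[8]=L2[7]; then 4 at L1[10]=L2[8]; then 4 at L1[11]=L2[9]; then 5 at L1[12]=L2[10]; then 1 at L1[13]=L2[11]; then 2 at L1[14]=L2[13]; all 10 values appear in both, in order. The LCS DP gives dp[14][13] = 10, so this is optimal.

10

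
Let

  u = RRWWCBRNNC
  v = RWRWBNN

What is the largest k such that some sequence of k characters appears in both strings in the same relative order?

Taking R at u[1]=v[1], then R at u[2]=v[3], then W at u[4]=v[4], then B at u[6]=v[5], then N at u[8]=v[6], then N at u[9]=v[7] gives a common subsequence of length 6. The LCS DP gives dp[10][7] = 6, so this is optimal.

6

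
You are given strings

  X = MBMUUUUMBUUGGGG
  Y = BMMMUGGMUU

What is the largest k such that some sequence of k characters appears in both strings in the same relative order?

One common subsequence of length 6: M [1,3]; then M [3,4]; then U [4,5]; then M [8,8]; then U [10,9]; then U [11,10]. Since dp[15][10] = 6, nothing longer is possible.

6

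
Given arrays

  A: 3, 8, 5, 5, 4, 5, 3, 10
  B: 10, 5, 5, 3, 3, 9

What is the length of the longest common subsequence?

3

Taking 5 at A[3]=B[2], 5 at A[4]=B[3], 3 at A[7]=B[5] gives a common subsequence of length 3. Since dp[8][6] = 3, nothing longer is possible.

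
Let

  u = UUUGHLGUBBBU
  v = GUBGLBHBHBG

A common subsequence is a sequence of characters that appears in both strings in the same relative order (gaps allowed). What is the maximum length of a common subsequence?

Match U [1,2], then G [4,4], then L [6,5], then B [9,6], then B [10,8], then B [11,10] — 6 characters in the same relative order in both, and the DP table's final entry dp[12][11] is also 6, so no common subsequence is longer.

6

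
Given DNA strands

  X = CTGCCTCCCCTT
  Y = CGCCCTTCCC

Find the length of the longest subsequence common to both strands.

8

Match C (X #1, Y #1); then G (X #3, Y #2); then C (X #4, Y #4); then C (X #5, Y #5); then T (X #6, Y #7); then C (X #8, Y #8); then C (X #9, Y #9); then C (X #10, Y #10) — 8 bases in the same relative order in both, and the DP table's final entry dp[12][10] is also 8, so no common subsequence is longer.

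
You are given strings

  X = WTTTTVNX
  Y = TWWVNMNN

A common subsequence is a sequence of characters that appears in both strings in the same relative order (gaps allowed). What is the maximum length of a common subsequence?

Pick W at X[1]=Y[3]; then V at X[6]=Y[4]; then N at X[7]=Y[8]; all 3 characters appear in both, in order. dp[8][8] = 3 confirms this is the maximum.

3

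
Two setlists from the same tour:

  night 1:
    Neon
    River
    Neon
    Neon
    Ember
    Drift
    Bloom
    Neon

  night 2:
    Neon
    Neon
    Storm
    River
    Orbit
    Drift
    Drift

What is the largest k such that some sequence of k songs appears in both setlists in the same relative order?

3

Taking Neon at night 1[1]=night 2[2]; then River at night 1[2]=night 2[4]; then Drift at night 1[6]=night 2[7] gives a common subsequence of length 3. The LCS DP gives dp[8][7] = 3, so this is optimal.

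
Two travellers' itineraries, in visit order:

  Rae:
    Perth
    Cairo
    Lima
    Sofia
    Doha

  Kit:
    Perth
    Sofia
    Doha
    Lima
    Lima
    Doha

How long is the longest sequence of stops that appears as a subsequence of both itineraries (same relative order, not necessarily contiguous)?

Taking Perth at Rae[1]=Kit[1], then Lima at Rae[3]=Kit[5], then Doha at Rae[5]=Kit[6] gives a common subsequence of length 3. The LCS DP gives dp[5][6] = 3, so this is optimal.

3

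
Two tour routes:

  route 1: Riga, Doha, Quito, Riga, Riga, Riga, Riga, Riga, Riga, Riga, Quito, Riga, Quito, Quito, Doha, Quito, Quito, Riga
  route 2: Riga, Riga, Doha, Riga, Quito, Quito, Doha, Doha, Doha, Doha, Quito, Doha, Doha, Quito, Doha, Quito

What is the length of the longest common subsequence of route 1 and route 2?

9

Match Riga [1,2], Doha [2,3], Riga [10,4], Quito [11,5], Quito [13,6], Quito [14,11], Doha [15,13], Quito [16,14], Quito [17,16] — 9 stops in the same relative order in both. dp[18][16] = 9 confirms this is the maximum.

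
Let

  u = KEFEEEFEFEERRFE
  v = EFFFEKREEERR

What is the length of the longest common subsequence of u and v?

8

One common subsequence of length 8: E [2,1]; then F [3,4]; then E [4,5]; then E [8,8]; then E [10,9]; then E [11,10]; then R [12,11]; then R [13,12], and the DP table's final entry dp[15][12] is also 8, so no common subsequence is longer.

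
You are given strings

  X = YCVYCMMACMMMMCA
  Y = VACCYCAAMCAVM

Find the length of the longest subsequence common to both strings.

7

Taking C at X[2]=Y[4] → Y at X[4]=Y[5] → C at X[5]=Y[6] → A at X[8]=Y[8] → M at X[13]=Y[9] → C at X[14]=Y[10] → A at X[15]=Y[11] gives a common subsequence of length 7, and the DP table's final entry dp[15][13] is also 7, so no common subsequence is longer.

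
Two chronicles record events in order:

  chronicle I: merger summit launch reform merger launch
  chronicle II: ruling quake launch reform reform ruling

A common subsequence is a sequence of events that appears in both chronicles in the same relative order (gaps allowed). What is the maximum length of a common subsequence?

Match launch at chronicle I[3]=chronicle II[3] → reform at chronicle I[4]=chronicle II[5] — 2 events in the same relative order in both. The LCS DP gives dp[6][6] = 2, so this is optimal.

2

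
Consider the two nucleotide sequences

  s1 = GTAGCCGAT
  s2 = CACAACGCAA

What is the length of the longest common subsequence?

Match A [3,2], then C [5,3], then C [6,6], then G [7,7], then A [8,10] — 5 bases in the same relative order in both, and the DP table's final entry dp[9][10] is also 5, so no common subsequence is longer.

5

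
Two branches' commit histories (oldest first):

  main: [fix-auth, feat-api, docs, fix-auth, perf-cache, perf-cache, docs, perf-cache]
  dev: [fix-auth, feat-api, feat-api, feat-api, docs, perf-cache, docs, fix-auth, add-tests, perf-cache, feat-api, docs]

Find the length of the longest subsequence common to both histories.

6

Match fix-auth [1,1] → feat-api [2,4] → docs [3,7] → fix-auth [4,8] → perf-cache [5,10] → docs [7,12] — 6 commits in the same relative order in both. dp[8][12] = 6 confirms this is the maximum.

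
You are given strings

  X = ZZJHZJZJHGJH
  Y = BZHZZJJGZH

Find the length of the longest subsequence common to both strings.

Let dp[i][j] be the LCS length of the first i characters of X and the first j characters of Y. dp[i][j] = dp[i-1][j-1]+1 when the i-th and j-th characters match, else max(dp[i-1][j], dp[i][j-1]).
    ·  B  Z  H  Z  Z  J  J  G  Z  H
 ·  0  0  0  0  0  0  0  0  0  0  0
 Z  0  0  1  1  1  1  1  1  1  1  1
 Z  0  0  1  1  2  2  2  2  2  2  2
 J  0  0  1  1  2  2  3  3  3  3  3
 H  0  0  1  2  2  2  3  3  3  3  4
 Z  0  0  1  2  3  3  3  3  3  4  4
 J  0  0  1  2  3  3  4  4  4  4  4
 Z  0  0  1  2  3  4  4  4  4  5  5
 J  0  0  1  2  3  4  5  5  5  5  5
 H  0  0  1  2  3  4  5  5  5  5  6
 G  0  0  1  2  3  4  5  5  6  6  6
 J  0  0  1  2  3  4  5  6  6  6  6
 H  0  0  1  2  3  4  5  6  6  6  7
dp[12][10] = 7. One LCS (by backtracking along matches): ZZZJJGH.

7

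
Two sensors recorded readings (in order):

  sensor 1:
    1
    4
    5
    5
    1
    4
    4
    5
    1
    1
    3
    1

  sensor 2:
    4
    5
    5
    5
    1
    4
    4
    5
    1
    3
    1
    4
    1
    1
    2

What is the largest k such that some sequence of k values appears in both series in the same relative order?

10

Taking 4 [2,1] → 5 [3,3] → 5 [4,4] → 1 [5,5] → 4 [6,6] → 4 [7,7] → 5 [8,8] → 1 [9,11] → 1 [10,13] → 1 [12,14] gives a common subsequence of length 10, and the DP table's final entry dp[12][15] is also 10, so no common subsequence is longer.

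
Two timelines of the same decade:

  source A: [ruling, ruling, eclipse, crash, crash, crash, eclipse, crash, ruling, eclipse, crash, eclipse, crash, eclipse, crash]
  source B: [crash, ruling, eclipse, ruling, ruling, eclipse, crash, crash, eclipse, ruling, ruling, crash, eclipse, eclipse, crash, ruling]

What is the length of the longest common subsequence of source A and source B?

11

Match ruling [1,4] → ruling [2,5] → eclipse [3,6] → crash [5,7] → crash [6,8] → eclipse [7,9] → ruling [9,11] → crash [11,12] → eclipse [12,13] → eclipse [14,14] → crash [15,15] — 11 events in the same relative order in both, and the DP table's final entry dp[15][16] is also 11, so no common subsequence is longer.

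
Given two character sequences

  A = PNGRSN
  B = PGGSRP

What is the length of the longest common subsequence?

3

Let dp[i][j] be the LCS length of the first i characters of A and the first j characters of B. dp[i][j] = dp[i-1][j-1]+1 when the i-th and j-th characters match, else max(dp[i-1][j], dp[i][j-1]).
    ·  P  G  G  S  R  P
 ·  0  0  0  0  0  0  0
 P  0  1  1  1  1  1  1
 N  0  1  1  1  1  1  1
 G  0  1  2  2  2  2  2
 R  0  1  2  2  2  3  3
 S  0  1  2  2  3  3  3
 N  0  1  2  2  3  3  3
dp[6][6] = 3. One LCS (by backtracking along matches): PGR.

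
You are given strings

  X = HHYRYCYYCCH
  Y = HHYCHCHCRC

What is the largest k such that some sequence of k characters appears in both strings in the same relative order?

Let dp[i][j] be the LCS length of the first i characters of X and the first j characters of Y. dp[i][j] = dp[i-1][j-1]+1 when the i-th and j-th characters match, else max(dp[i-1][j], dp[i][j-1]).
    ·  H  H  Y  C  H  C  H  C  R  C
 ·  0  0  0  0  0  0  0  0  0  0  0
 H  0  1  1  1  1  1  1  1  1  1  1
 H  0  1  2  2  2  2  2  2  2  2  2
 Y  0  1  2  3  3  3  3  3  3  3  3
 R  0  1  2  3  3  3  3  3  3  4  4
 Y  0  1  2  3  3  3  3  3  3  4  4
 C  0  1  2  3  4  4  4  4  4  4  5
 Y  0  1  2  3  4  4  4  4  4  4  5
 Y  0  1  2  3  4  4  4  4  4  4  5
 C  0  1  2  3  4  4  5  5  5  5  5
 C  0  1  2  3  4  4  5  5  6  6  6
 H  0  1  2  3  4  5  5  6  6  6  6
dp[11][10] = 6. One LCS (by backtracking along matches): HHYCCC.

6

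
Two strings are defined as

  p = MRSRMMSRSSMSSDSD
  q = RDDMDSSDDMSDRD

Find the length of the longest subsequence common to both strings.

8

Match R at p[2]=q[1]; then M at p[5]=q[4]; then S at p[7]=q[6]; then S at p[9]=q[7]; then M at p[11]=q[10]; then S at p[13]=q[11]; then D at p[14]=q[12]; then D at p[16]=q[14] — 8 characters in the same relative order in both. The LCS DP gives dp[16][14] = 8, so this is optimal.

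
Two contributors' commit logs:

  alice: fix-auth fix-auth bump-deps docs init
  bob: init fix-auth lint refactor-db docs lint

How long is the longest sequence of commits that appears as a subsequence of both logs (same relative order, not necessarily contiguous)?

2

Match fix-auth at alice[1]=bob[2]; then docs at alice[4]=bob[5] — 2 commits in the same relative order in both, and the DP table's final entry dp[5][6] is also 2, so no common subsequence is longer.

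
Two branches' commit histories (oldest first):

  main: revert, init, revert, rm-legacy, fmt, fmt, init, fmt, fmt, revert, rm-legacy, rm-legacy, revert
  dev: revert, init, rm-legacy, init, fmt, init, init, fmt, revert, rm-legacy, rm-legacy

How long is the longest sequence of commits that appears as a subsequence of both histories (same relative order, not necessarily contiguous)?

Pick revert (main #1, dev #1), then init (main #2, dev #2), then rm-legacy (main #4, dev #3), then fmt (main #5, dev #5), then init (main #7, dev #7), then fmt (main #9, dev #8), then revert (main #10, dev #9), then rm-legacy (main #11, dev #10), then rm-legacy (main #12, dev #11); all 9 commits appear in both, in order, and the DP table's final entry dp[13][11] is also 9, so no common subsequence is longer.

9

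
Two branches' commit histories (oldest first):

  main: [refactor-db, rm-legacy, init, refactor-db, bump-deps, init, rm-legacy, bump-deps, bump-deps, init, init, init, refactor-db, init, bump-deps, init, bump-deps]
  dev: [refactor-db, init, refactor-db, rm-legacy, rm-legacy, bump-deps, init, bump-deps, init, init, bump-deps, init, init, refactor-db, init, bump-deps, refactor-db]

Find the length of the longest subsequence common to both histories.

Match refactor-db at main[1]=dev[1], init at main[3]=dev[2], refactor-db at main[4]=dev[3], bump-deps at main[5]=dev[6], init at main[6]=dev[7], bump-deps at main[8]=dev[8], bump-deps at main[9]=dev[11], init at main[11]=dev[12], init at main[12]=dev[13], refactor-db at main[13]=dev[14], init at main[14]=dev[15], bump-deps at main[15]=dev[16] — 12 commits in the same relative order in both. dp[17][17] = 12 confirms this is the maximum.

12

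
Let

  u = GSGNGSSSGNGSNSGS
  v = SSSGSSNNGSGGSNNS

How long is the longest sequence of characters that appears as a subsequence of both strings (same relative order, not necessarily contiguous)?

10

Match G (u #1, v #4), S (u #2, v #6), N (u #4, v #8), G (u #5, v #9), S (u #8, v #10), G (u #9, v #11), G (u #11, v #12), S (u #12, v #13), N (u #13, v #15), S (u #16, v #16) — 10 characters in the same relative order in both, and the DP table's final entry dp[16][16] is also 10, so no common subsequence is longer.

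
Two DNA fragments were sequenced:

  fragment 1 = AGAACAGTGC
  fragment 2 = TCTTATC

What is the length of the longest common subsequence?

4

Let dp[i][j] be the LCS length of the first i bases of fragment 1 and the first j bases of fragment 2. dp[i][j] = dp[i-1][j-1]+1 when the i-th and j-th bases match, else max(dp[i-1][j], dp[i][j-1]).
    ·  T  C  T  T  A  T  C
 ·  0  0  0  0  0  0  0  0
 A  0  0  0  0  0  1  1  1
 G  0  0  0  0  0  1  1  1
 A  0  0  0  0  0  1  1  1
 A  0  0  0  0  0  1  1  1
 C  0  0  1  1  1  1  1  2
 A  0  0  1  1  1  2  2  2
 G  0  0  1  1  1  2  2  2
 T  0  1  1  2  2  2  3  3
 G  0  1  1  2  2  2  3  3
 C  0  1  2  2  2  2  3  4
dp[10][7] = 4. One LCS (by backtracking along matches): CATC.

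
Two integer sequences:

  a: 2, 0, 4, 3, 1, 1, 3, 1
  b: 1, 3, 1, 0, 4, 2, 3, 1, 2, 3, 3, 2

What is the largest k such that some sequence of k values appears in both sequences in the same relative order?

5

Match 0 at a[2]=b[4], then 4 at a[3]=b[5], then 3 at a[4]=b[7], then 1 at a[5]=b[8], then 3 at a[7]=b[11] — 5 values in the same relative order in both. The LCS DP gives dp[8][12] = 5, so this is optimal.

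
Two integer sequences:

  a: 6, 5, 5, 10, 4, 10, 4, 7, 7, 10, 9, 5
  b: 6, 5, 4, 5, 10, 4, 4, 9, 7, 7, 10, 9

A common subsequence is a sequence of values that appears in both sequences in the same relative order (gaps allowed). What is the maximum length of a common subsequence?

10

Let dp[i][j] be the LCS length of the first i values of a and the first j values of b. dp[i][j] = dp[i-1][j-1]+1 when the i-th and j-th values match, else max(dp[i-1][j], dp[i][j-1]).
    ·  6  5  4  5 10  4  4  9  7  7 10  9
 ·  0  0  0  0  0  0  0  0  0  0  0  0  0
 6  0  1  1  1  1  1  1  1  1  1  1  1  1
 5  0  1  2  2  2  2  2  2  2  2  2  2  2
 5  0  1  2  2  3  3  3  3  3  3  3  3  3
10  0  1  2  2  3  4  4  4  4  4  4  4  4
 4  0  1  2  3  3  4  5  5  5  5  5  5  5
10  0  1  2  3  3  4  5  5  5  5  5  6  6
 4  0  1  2  3  3  4  5  6  6  6  6  6  6
 7  0  1  2  3  3  4  5  6  6  7  7  7  7
 7  0  1  2  3  3  4  5  6  6  7  8  8  8
10  0  1  2  3  3  4  5  6  6  7  8  9  9
 9  0  1  2  3  3  4  5  6  7  7  8  9 10
 5  0  1  2  3  4  4  5  6  7  7  8  9 10
dp[12][12] = 10. One LCS (by backtracking along matches): 6, 5, 5, 10, 4, 4, 7, 7, 10, 9.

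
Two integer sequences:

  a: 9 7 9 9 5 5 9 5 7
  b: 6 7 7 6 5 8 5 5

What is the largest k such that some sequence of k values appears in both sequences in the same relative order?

Match 7 [2,3], then 5 [5,5], then 5 [6,7], then 5 [8,8] — 4 values in the same relative order in both. The LCS DP gives dp[9][8] = 4, so this is optimal.

4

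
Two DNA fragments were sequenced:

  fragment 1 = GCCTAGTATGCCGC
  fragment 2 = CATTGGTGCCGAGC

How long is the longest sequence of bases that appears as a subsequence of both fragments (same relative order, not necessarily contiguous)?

One common subsequence of length 9: C [2,1] → T [4,4] → G [6,6] → T [9,7] → G [10,8] → C [11,9] → C [12,10] → G [13,13] → C [14,14]. Since dp[14][14] = 9, nothing longer is possible.

9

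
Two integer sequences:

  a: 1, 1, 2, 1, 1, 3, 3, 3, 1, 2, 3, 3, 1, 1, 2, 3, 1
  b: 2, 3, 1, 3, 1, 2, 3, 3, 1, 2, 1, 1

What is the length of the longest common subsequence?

Pick 2 at a[3]=b[1], 1 at a[5]=b[3], 3 at a[8]=b[4], 1 at a[9]=b[5], 2 at a[10]=b[6], 3 at a[11]=b[7], 3 at a[12]=b[8], 1 at a[13]=b[9], 1 at a[14]=b[11], 1 at a[17]=b[12]; all 10 values appear in both, in order. dp[17][12] = 10 confirms this is the maximum.

10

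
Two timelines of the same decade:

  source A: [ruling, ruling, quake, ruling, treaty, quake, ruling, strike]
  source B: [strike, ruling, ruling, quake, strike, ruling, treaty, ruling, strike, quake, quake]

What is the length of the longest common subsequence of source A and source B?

One common subsequence of length 7: ruling [1,2], ruling [2,3], quake [3,4], ruling [4,6], treaty [5,7], ruling [7,8], strike [8,9], and the DP table's final entry dp[8][11] is also 7, so no common subsequence is longer.

7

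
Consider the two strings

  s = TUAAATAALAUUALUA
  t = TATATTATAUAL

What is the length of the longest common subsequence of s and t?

Match T at s[1]=t[1], then A at s[3]=t[2], then A at s[4]=t[4], then A at s[5]=t[7], then T at s[6]=t[8], then A at s[10]=t[9], then U at s[12]=t[10], then A at s[13]=t[11], then L at s[14]=t[12] — 9 characters in the same relative order in both. dp[16][12] = 9 confirms this is the maximum.

9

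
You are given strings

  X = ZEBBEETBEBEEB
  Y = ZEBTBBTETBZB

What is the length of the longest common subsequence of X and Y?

8

Pick Z [1,1]; then E [2,2]; then B [3,5]; then B [4,6]; then E [6,8]; then T [7,9]; then B [8,10]; then B [13,12]; all 8 characters appear in both, in order. The LCS DP gives dp[13][12] = 8, so this is optimal.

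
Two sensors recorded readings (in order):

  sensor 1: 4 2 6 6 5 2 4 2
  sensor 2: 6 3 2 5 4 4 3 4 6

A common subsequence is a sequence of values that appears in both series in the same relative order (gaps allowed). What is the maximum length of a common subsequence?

One common subsequence of length 3: 2 [2,3], then 5 [5,4], then 4 [7,8], and the DP table's final entry dp[8][9] is also 3, so no common subsequence is longer.

3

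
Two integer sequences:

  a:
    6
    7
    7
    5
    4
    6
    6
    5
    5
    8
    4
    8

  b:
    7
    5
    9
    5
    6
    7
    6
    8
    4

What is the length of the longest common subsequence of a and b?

Pick 7 at a[2]=b[1]; then 5 at a[4]=b[4]; then 6 at a[6]=b[5]; then 6 at a[7]=b[7]; then 8 at a[10]=b[8]; then 4 at a[11]=b[9]; all 6 values appear in both, in order. The LCS DP gives dp[12][9] = 6, so this is optimal.

6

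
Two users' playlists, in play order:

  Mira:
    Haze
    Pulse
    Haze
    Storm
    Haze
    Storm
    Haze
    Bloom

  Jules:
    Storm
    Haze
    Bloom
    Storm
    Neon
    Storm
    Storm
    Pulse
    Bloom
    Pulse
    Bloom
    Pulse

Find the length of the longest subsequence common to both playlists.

One common subsequence of length 4: Haze at Mira[1]=Jules[2]; then Storm at Mira[4]=Jules[6]; then Storm at Mira[6]=Jules[7]; then Bloom at Mira[8]=Jules[11]. The LCS DP gives dp[8][12] = 4, so this is optimal.

4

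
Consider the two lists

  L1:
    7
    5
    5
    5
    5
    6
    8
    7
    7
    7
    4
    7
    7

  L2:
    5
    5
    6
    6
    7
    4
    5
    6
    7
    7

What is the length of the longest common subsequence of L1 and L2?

7

Match 5 [2,1]; then 5 [3,2]; then 6 [6,4]; then 7 [10,5]; then 4 [11,6]; then 7 [12,9]; then 7 [13,10] — 7 values in the same relative order in both. Since dp[13][10] = 7, nothing longer is possible.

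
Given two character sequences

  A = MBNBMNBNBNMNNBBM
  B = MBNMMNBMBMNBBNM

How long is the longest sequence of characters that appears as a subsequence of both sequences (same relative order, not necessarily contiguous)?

One common subsequence of length 12: M at A[1]=B[1], B at A[2]=B[2], N at A[3]=B[3], M at A[5]=B[5], N at A[6]=B[6], B at A[7]=B[7], B at A[9]=B[9], M at A[11]=B[10], N at A[13]=B[11], B at A[14]=B[12], B at A[15]=B[13], M at A[16]=B[15]. Since dp[16][15] = 12, nothing longer is possible.

12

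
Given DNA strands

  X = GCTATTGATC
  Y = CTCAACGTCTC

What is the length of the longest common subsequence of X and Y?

Taking C at X[2]=Y[1], T at X[3]=Y[2], A at X[4]=Y[5], T at X[5]=Y[8], T at X[9]=Y[10], C at X[10]=Y[11] gives a common subsequence of length 6. dp[10][11] = 6 confirms this is the maximum.

6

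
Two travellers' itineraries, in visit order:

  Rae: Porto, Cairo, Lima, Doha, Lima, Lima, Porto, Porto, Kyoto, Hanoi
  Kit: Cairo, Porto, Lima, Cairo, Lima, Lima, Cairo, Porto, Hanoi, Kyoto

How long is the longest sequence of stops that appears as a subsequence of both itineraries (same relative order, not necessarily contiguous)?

Match Porto (Rae #1, Kit #2), then Cairo (Rae #2, Kit #4), then Lima (Rae #3, Kit #5), then Lima (Rae #5, Kit #6), then Porto (Rae #7, Kit #8), then Kyoto (Rae #9, Kit #10) — 6 stops in the same relative order in both. Since dp[10][10] = 6, nothing longer is possible.

6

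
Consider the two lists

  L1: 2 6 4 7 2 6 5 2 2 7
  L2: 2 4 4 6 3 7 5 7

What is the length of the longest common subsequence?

5

Let dp[i][j] be the LCS length of the first i values of L1 and the first j values of L2. dp[i][j] = dp[i-1][j-1]+1 when the i-th and j-th values match, else max(dp[i-1][j], dp[i][j-1]).
    ·  2  4  4  6  3  7  5  7
 ·  0  0  0  0  0  0  0  0  0
 2  0  1  1  1  1  1  1  1  1
 6  0  1  1  1  2  2  2  2  2
 4  0  1  2  2  2  2  2  2  2
 7  0  1  2  2  2  2  3  3  3
 2  0  1  2  2  2  2  3  3  3
 6  0  1  2  2  3  3  3  3  3
 5  0  1  2  2  3  3  3  4  4
 2  0  1  2  2  3  3  3  4  4
 2  0  1  2  2  3  3  3  4  4
 7  0  1  2  2  3  3  4  4  5
dp[10][8] = 5. One LCS (by backtracking along matches): 2, 6, 7, 5, 7.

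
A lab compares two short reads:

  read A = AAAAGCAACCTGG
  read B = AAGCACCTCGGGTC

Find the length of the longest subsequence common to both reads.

10

One common subsequence of length 10: A (read A #3, read B #1); then A (read A #4, read B #2); then G (read A #5, read B #3); then C (read A #6, read B #4); then A (read A #8, read B #5); then C (read A #9, read B #6); then C (read A #10, read B #7); then T (read A #11, read B #8); then G (read A #12, read B #11); then G (read A #13, read B #12). dp[13][14] = 10 confirms this is the maximum.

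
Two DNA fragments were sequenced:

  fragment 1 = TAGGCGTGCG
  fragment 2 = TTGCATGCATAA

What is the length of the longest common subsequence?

Let dp[i][j] be the LCS length of the first i bases of fragment 1 and the first j bases of fragment 2. dp[i][j] = dp[i-1][j-1]+1 when the i-th and j-th bases match, else max(dp[i-1][j], dp[i][j-1]).
    ·  T  T  G  C  A  T  G  C  A  T  A  A
 ·  0  0  0  0  0  0  0  0  0  0  0  0  0
 T  0  1  1  1  1  1  1  1  1  1  1  1  1
 A  0  1  1  1  1  2  2  2  2  2  2  2  2
 G  0  1  1  2  2  2  2  3  3  3  3  3  3
 G  0  1  1  2  2  2  2  3  3  3  3  3  3
 C  0  1  1  2  3  3  3  3  4  4  4  4  4
 G  0  1  1  2  3  3  3  4  4  4  4  4  4
 T  0  1  2  2  3  3  4  4  4  4  5  5  5
 G  0  1  2  3  3  3  4  5  5  5  5  5  5
 C  0  1  2  3  4  4  4  5  6  6  6  6  6
 G  0  1  2  3  4  4  4  5  6  6  6  6  6
dp[10][12] = 6. One LCS (by backtracking along matches): TGCTGC.

6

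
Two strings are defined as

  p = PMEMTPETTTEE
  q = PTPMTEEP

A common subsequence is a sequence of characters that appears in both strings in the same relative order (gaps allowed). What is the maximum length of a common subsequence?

6

Pick P (p #1, q #1); then T (p #5, q #2); then P (p #6, q #3); then T (p #10, q #5); then E (p #11, q #6); then E (p #12, q #7); all 6 characters appear in both, in order, and the DP table's final entry dp[12][8] is also 6, so no common subsequence is longer.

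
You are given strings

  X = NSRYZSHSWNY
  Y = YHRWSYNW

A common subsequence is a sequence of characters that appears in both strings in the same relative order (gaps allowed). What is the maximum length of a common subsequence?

Let dp[i][j] be the LCS length of the first i characters of X and the first j characters of Y. dp[i][j] = dp[i-1][j-1]+1 when the i-th and j-th characters match, else max(dp[i-1][j], dp[i][j-1]).
    ·  Y  H  R  W  S  Y  N  W
 ·  0  0  0  0  0  0  0  0  0
 N  0  0  0  0  0  0  0  1  1
 S  0  0  0  0  0  1  1  1  1
 R  0  0  0  1  1  1  1  1  1
 Y  0  1  1  1  1  1  2  2  2
 Z  0  1  1  1  1  1  2  2  2
 S  0  1  1  1  1  2  2  2  2
 H  0  1  2  2  2  2  2  2  2
 S  0  1  2  2  2  3  3  3  3
 W  0  1  2  2  3  3  3  3  4
 N  0  1  2  2  3  3  3  4  4
 Y  0  1  2  2  3  3  4  4  4
dp[11][8] = 4. One LCS (by backtracking along matches): YHSW.

4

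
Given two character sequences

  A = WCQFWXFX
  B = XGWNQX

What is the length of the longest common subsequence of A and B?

One common subsequence of length 3: W (A #1, B #3), then Q (A #3, B #5), then X (A #8, B #6), and the DP table's final entry dp[8][6] is also 3, so no common subsequence is longer.

3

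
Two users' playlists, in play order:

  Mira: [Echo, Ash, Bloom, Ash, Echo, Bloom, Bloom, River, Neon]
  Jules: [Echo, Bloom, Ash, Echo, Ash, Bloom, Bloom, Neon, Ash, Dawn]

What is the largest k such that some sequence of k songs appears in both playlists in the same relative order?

Taking Echo [1,1] → Bloom [3,2] → Ash [4,3] → Echo [5,4] → Bloom [6,6] → Bloom [7,7] → Neon [9,8] gives a common subsequence of length 7. dp[9][10] = 7 confirms this is the maximum.

7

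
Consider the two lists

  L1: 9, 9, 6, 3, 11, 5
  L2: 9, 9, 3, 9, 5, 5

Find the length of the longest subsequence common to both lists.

4

Let dp[i][j] be the LCS length of the first i values of L1 and the first j values of L2. dp[i][j] = dp[i-1][j-1]+1 when the i-th and j-th values match, else max(dp[i-1][j], dp[i][j-1]).
    ·  9  9  3  9  5  5
 ·  0  0  0  0  0  0  0
 9  0  1  1  1  1  1  1
 9  0  1  2  2  2  2  2
 6  0  1  2  2  2  2  2
 3  0  1  2  3  3  3  3
11  0  1  2  3  3  3  3
 5  0  1  2  3  3  4  4
dp[6][6] = 4. One LCS (by backtracking along matches): 9, 9, 3, 5.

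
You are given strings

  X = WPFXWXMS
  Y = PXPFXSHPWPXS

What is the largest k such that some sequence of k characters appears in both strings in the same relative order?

Pick P [2,3]; then F [3,4]; then X [4,5]; then W [5,9]; then X [6,11]; then S [8,12]; all 6 characters appear in both, in order, and the DP table's final entry dp[8][12] is also 6, so no common subsequence is longer.

6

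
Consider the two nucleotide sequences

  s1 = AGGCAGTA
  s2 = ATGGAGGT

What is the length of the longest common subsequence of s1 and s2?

Let dp[i][j] be the LCS length of the first i bases of s1 and the first j bases of s2. dp[i][j] = dp[i-1][j-1]+1 when the i-th and j-th bases match, else max(dp[i-1][j], dp[i][j-1]).
    ·  A  T  G  G  A  G  G  T
 ·  0  0  0  0  0  0  0  0  0
 A  0  1  1  1  1  1  1  1  1
 G  0  1  1  2  2  2  2  2  2
 G  0  1  1  2  3  3  3  3  3
 C  0  1  1  2  3  3  3  3  3
 A  0  1  1  2  3  4  4  4  4
 G  0  1  1  2  3  4  5  5  5
 T  0  1  2  2  3  4  5  5  6
 A  0  1  2  2  3  4  5  5  6
dp[8][8] = 6. One LCS (by backtracking along matches): AGGAGT.

6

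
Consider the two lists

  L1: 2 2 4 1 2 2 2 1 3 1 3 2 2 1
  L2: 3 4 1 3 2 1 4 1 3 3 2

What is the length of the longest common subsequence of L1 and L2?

Match 4 at L1[3]=L2[2], 1 at L1[4]=L2[3], 2 at L1[5]=L2[5], 1 at L1[8]=L2[8], 3 at L1[9]=L2[9], 3 at L1[11]=L2[10], 2 at L1[13]=L2[11] — 7 values in the same relative order in both, and the DP table's final entry dp[14][11] is also 7, so no common subsequence is longer.

7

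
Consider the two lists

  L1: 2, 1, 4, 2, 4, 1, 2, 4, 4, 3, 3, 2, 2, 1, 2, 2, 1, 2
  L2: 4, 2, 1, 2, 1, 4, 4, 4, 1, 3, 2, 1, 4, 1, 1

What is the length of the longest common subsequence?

Pick 2 (L1 #1, L2 #2), 1 (L1 #2, L2 #3), 2 (L1 #4, L2 #4), 4 (L1 #5, L2 #6), 4 (L1 #8, L2 #7), 4 (L1 #9, L2 #8), 3 (L1 #11, L2 #10), 2 (L1 #12, L2 #11), 1 (L1 #14, L2 #14), 1 (L1 #17, L2 #15); all 10 values appear in both, in order, and the DP table's final entry dp[18][15] is also 10, so no common subsequence is longer.

10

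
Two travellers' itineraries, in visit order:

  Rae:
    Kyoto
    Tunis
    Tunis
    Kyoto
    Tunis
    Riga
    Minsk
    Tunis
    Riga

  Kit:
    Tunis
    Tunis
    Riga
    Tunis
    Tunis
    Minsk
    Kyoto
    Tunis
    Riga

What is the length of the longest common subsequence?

One common subsequence of length 6: Tunis (Rae #2, Kit #2), Tunis (Rae #3, Kit #4), Tunis (Rae #5, Kit #5), Minsk (Rae #7, Kit #6), Tunis (Rae #8, Kit #8), Riga (Rae #9, Kit #9). The LCS DP gives dp[9][9] = 6, so this is optimal.

6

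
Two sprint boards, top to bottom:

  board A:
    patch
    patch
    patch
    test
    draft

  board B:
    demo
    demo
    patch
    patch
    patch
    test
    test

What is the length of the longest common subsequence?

4

One common subsequence of length 4: patch (board A #1, board B #3), patch (board A #2, board B #4), patch (board A #3, board B #5), test (board A #4, board B #7), and the DP table's final entry dp[5][7] is also 4, so no common subsequence is longer.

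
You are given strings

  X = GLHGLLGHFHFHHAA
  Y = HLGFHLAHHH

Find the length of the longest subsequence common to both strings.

7

Let dp[i][j] be the LCS length of the first i characters of X and the first j characters of Y. dp[i][j] = dp[i-1][j-1]+1 when the i-th and j-th characters match, else max(dp[i-1][j], dp[i][j-1]).
    ·  H  L  G  F  H  L  A  H  H  H
 ·  0  0  0  0  0  0  0  0  0  0  0
 G  0  0  0  1  1  1  1  1  1  1  1
 L  0  0  1  1  1  1  2  2  2  2  2
 H  0  1  1  1  1  2  2  2  3  3  3
 G  0  1  1  2  2  2  2  2  3  3  3
 L  0  1  2  2  2  2  3  3  3  3  3
 L  0  1  2  2  2  2  3  3  3  3  3
 G  0  1  2  3  3  3  3  3  3  3  3
 H  0  1  2  3  3  4  4  4  4  4  4
 F  0  1  2  3  4  4  4  4  4  4  4
 H  0  1  2  3  4  5  5  5  5  5  5
 F  0  1  2  3  4  5  5  5  5  5  5
 H  0  1  2  3  4  5  5  5  6  6  6
 H  0  1  2  3  4  5  5  5  6  7  7
 A  0  1  2  3  4  5  5  6  6  7  7
 A  0  1  2  3  4  5  5  6  6  7  7
dp[15][10] = 7. One LCS (by backtracking along matches): HLGHHHH.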